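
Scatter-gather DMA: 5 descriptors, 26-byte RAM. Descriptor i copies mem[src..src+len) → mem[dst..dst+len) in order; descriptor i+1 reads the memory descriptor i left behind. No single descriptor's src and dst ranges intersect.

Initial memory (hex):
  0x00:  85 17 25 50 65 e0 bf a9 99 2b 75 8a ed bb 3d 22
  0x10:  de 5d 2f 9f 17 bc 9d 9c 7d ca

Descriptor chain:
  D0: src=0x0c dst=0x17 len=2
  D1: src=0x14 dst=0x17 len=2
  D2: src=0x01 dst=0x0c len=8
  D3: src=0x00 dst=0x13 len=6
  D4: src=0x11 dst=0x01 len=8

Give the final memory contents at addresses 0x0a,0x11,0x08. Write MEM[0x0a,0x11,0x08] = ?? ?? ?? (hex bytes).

D0: mem[0x17..0x18] <- [ed bb]
D1: mem[0x17..0x18] <- [17 bc]
D2: mem[0x0c..0x13] <- [17 25 50 65 e0 bf a9 99]
D3: mem[0x13..0x18] <- [85 17 25 50 65 e0]
D4: mem[0x01..0x08] <- [bf a9 85 17 25 50 65 e0]
query mem[0x0a]=0x75, mem[0x11]=0xbf, mem[0x08]=0xe0

MEM[0x0a,0x11,0x08] = 75 bf e0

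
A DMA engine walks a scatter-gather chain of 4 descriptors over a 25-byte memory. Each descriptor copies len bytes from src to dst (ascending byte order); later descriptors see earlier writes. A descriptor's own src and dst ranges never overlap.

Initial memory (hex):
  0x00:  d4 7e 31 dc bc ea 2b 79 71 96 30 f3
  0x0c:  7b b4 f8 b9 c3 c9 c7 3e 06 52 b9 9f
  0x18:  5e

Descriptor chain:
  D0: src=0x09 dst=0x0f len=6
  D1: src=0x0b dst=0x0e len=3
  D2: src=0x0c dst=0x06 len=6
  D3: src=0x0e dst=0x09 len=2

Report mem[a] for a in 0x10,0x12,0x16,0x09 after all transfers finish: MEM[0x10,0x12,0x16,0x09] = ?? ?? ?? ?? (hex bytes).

MEM[0x10,0x12,0x16,0x09] = b4 7b b9 f3

[0] 0x09->0x0f len=6 : 96 30 f3 7b b4 f8
[1] 0x0b->0x0e len=3 : f3 7b b4
[2] 0x0c->0x06 len=6 : 7b b4 f3 7b b4 f3
[3] 0x0e->0x09 len=2 : f3 7b
query mem[0x10]=0xb4, mem[0x12]=0x7b, mem[0x16]=0xb9, mem[0x09]=0xf3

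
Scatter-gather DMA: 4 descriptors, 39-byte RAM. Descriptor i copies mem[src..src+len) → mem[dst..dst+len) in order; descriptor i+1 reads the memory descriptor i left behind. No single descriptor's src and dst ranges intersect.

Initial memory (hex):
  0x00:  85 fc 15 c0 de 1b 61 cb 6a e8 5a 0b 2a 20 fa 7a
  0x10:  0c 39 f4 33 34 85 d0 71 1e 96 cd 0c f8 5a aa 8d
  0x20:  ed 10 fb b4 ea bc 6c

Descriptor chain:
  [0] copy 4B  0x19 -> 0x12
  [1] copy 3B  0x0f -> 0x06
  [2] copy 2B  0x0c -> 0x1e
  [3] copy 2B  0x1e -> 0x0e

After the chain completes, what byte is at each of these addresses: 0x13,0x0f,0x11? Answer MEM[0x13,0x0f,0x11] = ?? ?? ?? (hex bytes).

MEM[0x13,0x0f,0x11] = cd 20 39

[0] 0x19->0x12 len=4 : 96 cd 0c f8
[1] 0x0f->0x06 len=3 : 7a 0c 39
[2] 0x0c->0x1e len=2 : 2a 20
[3] 0x1e->0x0e len=2 : 2a 20
query mem[0x13]=0xcd, mem[0x0f]=0x20, mem[0x11]=0x39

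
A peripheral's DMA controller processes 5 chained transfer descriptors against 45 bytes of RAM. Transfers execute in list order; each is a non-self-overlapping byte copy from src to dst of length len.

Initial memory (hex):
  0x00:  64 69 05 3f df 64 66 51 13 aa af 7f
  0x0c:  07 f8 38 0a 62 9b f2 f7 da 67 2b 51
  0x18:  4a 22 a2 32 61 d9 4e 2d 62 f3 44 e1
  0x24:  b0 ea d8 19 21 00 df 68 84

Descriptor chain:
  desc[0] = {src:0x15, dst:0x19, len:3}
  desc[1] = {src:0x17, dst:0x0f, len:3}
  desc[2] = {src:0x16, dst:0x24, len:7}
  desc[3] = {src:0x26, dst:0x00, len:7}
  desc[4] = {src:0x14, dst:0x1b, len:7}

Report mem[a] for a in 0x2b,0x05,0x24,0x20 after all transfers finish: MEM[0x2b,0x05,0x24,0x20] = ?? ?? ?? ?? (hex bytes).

MEM[0x2b,0x05,0x24,0x20] = 68 68 2b 67

  after D0: wrote 3B at 0x19 = 672b51
  after D1: wrote 3B at 0x0f = 514a67
  after D2: wrote 7B at 0x24 = 2b514a672b5161
  after D3: wrote 7B at 0x00 = 4a672b51616884
  after D4: wrote 7B at 0x1b = da672b514a672b
query mem[0x2b]=0x68, mem[0x05]=0x68, mem[0x24]=0x2b, mem[0x20]=0x67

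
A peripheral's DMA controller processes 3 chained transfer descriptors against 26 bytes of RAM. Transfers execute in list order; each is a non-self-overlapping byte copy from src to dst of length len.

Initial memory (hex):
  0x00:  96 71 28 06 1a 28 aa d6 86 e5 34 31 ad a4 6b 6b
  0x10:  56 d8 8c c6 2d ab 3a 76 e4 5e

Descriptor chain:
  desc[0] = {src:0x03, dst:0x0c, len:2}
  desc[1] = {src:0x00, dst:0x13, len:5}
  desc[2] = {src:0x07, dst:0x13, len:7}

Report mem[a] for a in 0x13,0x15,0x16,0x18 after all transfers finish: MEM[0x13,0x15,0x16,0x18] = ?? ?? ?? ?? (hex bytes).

D0: mem[0x0c..0x0d] <- [06 1a]
D1: mem[0x13..0x17] <- [96 71 28 06 1a]
D2: mem[0x13..0x19] <- [d6 86 e5 34 31 06 1a]
query mem[0x13]=0xd6, mem[0x15]=0xe5, mem[0x16]=0x34, mem[0x18]=0x06

MEM[0x13,0x15,0x16,0x18] = d6 e5 34 06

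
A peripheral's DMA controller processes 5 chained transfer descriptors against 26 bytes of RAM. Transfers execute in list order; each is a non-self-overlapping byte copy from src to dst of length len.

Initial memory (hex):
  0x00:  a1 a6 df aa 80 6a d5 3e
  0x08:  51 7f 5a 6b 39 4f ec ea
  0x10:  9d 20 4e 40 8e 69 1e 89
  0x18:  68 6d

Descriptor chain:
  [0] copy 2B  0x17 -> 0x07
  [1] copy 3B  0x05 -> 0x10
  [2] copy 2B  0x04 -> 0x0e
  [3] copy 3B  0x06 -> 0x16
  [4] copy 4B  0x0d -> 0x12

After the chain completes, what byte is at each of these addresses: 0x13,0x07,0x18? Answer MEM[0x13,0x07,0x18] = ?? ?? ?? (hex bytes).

  after D0: wrote 2B at 0x07 = 8968
  after D1: wrote 3B at 0x10 = 6ad589
  after D2: wrote 2B at 0x0e = 806a
  after D3: wrote 3B at 0x16 = d58968
  after D4: wrote 4B at 0x12 = 4f806a6a
query mem[0x13]=0x80, mem[0x07]=0x89, mem[0x18]=0x68

MEM[0x13,0x07,0x18] = 80 89 68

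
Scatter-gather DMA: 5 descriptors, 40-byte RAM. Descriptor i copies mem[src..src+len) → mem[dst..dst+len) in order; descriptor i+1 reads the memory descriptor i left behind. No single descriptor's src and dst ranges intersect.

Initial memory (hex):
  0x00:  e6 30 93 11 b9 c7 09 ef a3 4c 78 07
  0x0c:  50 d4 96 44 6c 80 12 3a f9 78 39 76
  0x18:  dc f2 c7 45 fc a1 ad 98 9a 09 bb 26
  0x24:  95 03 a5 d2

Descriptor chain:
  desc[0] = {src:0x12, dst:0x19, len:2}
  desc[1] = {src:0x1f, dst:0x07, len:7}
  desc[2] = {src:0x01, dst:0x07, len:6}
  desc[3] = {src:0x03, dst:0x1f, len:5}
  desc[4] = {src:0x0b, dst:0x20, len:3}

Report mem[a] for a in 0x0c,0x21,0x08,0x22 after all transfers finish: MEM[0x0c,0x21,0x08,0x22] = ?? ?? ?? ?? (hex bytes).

MEM[0x0c,0x21,0x08,0x22] = 09 09 93 03

D0: mem[0x19..0x1a] <- [12 3a]
D1: mem[0x07..0x0d] <- [98 9a 09 bb 26 95 03]
D2: mem[0x07..0x0c] <- [30 93 11 b9 c7 09]
D3: mem[0x1f..0x23] <- [11 b9 c7 09 30]
D4: mem[0x20..0x22] <- [c7 09 03]
query mem[0x0c]=0x09, mem[0x21]=0x09, mem[0x08]=0x93, mem[0x22]=0x03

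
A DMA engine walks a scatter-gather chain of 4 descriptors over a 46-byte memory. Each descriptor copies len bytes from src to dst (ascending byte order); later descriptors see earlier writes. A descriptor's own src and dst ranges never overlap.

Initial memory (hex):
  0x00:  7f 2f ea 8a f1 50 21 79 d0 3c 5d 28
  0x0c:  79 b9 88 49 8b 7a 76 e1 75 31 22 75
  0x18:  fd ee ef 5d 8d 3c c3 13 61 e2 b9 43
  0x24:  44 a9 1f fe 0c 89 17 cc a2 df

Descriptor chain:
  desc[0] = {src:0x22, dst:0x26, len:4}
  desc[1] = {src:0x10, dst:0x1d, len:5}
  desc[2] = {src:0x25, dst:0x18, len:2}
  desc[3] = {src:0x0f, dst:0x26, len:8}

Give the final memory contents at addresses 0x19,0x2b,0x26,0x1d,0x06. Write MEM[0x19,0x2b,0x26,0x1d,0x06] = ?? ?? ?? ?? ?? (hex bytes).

MEM[0x19,0x2b,0x26,0x1d,0x06] = b9 75 49 8b 21

D0: mem[0x26..0x29] <- [b9 43 44 a9]
D1: mem[0x1d..0x21] <- [8b 7a 76 e1 75]
D2: mem[0x18..0x19] <- [a9 b9]
D3: mem[0x26..0x2d] <- [49 8b 7a 76 e1 75 31 22]
query mem[0x19]=0xb9, mem[0x2b]=0x75, mem[0x26]=0x49, mem[0x1d]=0x8b, mem[0x06]=0x21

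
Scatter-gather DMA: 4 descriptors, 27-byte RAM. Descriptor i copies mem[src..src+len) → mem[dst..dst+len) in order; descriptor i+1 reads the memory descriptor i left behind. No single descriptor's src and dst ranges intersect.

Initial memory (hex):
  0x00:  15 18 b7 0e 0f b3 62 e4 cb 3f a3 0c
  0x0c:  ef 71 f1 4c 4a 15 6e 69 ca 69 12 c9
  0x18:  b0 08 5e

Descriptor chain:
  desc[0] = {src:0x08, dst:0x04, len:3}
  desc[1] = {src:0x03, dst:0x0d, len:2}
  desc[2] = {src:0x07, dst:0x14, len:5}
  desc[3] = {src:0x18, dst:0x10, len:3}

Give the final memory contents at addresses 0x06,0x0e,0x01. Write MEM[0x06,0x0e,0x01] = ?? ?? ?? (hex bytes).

#0 dst[0x04+3] := {0xcb,0x3f,0xa3}
#1 dst[0x0d+2] := {0x0e,0xcb}
#2 dst[0x14+5] := {0xe4,0xcb,0x3f,0xa3,0x0c}
#3 dst[0x10+3] := {0x0c,0x08,0x5e}
query mem[0x06]=0xa3, mem[0x0e]=0xcb, mem[0x01]=0x18

MEM[0x06,0x0e,0x01] = a3 cb 18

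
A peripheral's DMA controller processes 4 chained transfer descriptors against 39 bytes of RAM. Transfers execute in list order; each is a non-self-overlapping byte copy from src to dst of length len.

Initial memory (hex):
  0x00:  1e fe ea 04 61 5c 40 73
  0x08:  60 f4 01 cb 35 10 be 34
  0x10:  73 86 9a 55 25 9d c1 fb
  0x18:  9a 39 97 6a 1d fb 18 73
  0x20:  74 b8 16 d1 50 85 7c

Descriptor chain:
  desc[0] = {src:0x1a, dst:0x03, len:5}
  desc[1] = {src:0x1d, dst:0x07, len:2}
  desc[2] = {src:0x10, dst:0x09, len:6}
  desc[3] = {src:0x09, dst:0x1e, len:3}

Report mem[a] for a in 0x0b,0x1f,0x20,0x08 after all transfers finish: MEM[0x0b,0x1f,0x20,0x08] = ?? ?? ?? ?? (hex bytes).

MEM[0x0b,0x1f,0x20,0x08] = 9a 86 9a 18

#0 dst[0x03+5] := {0x97,0x6a,0x1d,0xfb,0x18}
#1 dst[0x07+2] := {0xfb,0x18}
#2 dst[0x09+6] := {0x73,0x86,0x9a,0x55,0x25,0x9d}
#3 dst[0x1e+3] := {0x73,0x86,0x9a}
query mem[0x0b]=0x9a, mem[0x1f]=0x86, mem[0x20]=0x9a, mem[0x08]=0x18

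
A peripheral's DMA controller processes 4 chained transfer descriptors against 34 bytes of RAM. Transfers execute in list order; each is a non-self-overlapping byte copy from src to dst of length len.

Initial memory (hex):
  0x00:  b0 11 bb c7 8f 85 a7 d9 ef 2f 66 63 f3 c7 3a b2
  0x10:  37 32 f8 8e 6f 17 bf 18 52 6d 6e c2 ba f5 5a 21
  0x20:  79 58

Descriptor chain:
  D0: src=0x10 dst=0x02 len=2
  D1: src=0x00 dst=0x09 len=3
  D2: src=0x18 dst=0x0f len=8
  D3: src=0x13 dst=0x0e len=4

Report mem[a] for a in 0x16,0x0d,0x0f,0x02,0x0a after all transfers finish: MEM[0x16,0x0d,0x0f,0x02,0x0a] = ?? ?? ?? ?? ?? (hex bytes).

  after D0: wrote 2B at 0x02 = 3732
  after D1: wrote 3B at 0x09 = b01137
  after D2: wrote 8B at 0x0f = 526d6ec2baf55a21
  after D3: wrote 4B at 0x0e = baf55a21
query mem[0x16]=0x21, mem[0x0d]=0xc7, mem[0x0f]=0xf5, mem[0x02]=0x37, mem[0x0a]=0x11

MEM[0x16,0x0d,0x0f,0x02,0x0a] = 21 c7 f5 37 11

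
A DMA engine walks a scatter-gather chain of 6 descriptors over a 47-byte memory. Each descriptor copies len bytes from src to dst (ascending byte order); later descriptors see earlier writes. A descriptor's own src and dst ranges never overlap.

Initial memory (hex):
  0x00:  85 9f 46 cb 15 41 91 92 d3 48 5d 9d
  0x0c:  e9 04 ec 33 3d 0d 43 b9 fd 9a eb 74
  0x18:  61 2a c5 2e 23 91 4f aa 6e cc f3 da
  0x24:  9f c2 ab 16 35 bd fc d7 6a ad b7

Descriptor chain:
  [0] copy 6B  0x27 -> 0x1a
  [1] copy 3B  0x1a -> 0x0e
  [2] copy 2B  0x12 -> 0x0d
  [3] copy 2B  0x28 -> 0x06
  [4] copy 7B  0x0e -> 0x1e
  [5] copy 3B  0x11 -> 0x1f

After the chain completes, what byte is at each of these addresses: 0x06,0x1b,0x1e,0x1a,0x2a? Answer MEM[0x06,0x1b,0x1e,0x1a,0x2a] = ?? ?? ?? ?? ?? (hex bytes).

MEM[0x06,0x1b,0x1e,0x1a,0x2a] = 35 35 b9 16 fc

[0] 0x27->0x1a len=6 : 16 35 bd fc d7 6a
[1] 0x1a->0x0e len=3 : 16 35 bd
[2] 0x12->0x0d len=2 : 43 b9
[3] 0x28->0x06 len=2 : 35 bd
[4] 0x0e->0x1e len=7 : b9 35 bd 0d 43 b9 fd
[5] 0x11->0x1f len=3 : 0d 43 b9
query mem[0x06]=0x35, mem[0x1b]=0x35, mem[0x1e]=0xb9, mem[0x1a]=0x16, mem[0x2a]=0xfc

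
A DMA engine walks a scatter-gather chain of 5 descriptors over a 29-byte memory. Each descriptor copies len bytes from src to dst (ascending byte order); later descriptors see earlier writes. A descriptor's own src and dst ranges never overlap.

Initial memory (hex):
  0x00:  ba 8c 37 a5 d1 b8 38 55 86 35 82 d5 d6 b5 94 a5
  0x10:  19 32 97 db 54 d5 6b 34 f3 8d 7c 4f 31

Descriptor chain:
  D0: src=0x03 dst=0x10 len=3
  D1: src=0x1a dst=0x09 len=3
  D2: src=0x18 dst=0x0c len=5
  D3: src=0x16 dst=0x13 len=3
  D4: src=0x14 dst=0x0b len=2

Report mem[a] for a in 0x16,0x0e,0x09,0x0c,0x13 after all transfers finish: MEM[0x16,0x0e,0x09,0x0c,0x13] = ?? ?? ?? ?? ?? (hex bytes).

MEM[0x16,0x0e,0x09,0x0c,0x13] = 6b 7c 7c f3 6b

#0 dst[0x10+3] := {0xa5,0xd1,0xb8}
#1 dst[0x09+3] := {0x7c,0x4f,0x31}
#2 dst[0x0c+5] := {0xf3,0x8d,0x7c,0x4f,0x31}
#3 dst[0x13+3] := {0x6b,0x34,0xf3}
#4 dst[0x0b+2] := {0x34,0xf3}
query mem[0x16]=0x6b, mem[0x0e]=0x7c, mem[0x09]=0x7c, mem[0x0c]=0xf3, mem[0x13]=0x6b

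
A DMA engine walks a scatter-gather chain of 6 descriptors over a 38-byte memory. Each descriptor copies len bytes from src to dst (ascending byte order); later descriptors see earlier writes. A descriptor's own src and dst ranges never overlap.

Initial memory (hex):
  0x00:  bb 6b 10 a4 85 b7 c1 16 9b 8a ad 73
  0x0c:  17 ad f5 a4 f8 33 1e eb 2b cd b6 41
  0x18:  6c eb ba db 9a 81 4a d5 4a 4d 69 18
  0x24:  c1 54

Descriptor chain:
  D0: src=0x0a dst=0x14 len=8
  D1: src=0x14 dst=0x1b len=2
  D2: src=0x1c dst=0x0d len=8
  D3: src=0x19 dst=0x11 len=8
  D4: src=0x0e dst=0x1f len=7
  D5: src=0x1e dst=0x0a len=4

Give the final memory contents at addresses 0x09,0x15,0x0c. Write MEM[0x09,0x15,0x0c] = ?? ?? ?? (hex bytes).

  after D0: wrote 8B at 0x14 = ad7317adf5a4f833
  after D1: wrote 2B at 0x1b = ad73
  after D2: wrote 8B at 0x0d = 73814ad54a4d6918
  after D3: wrote 8B at 0x11 = a4f8ad73814ad54a
  after D4: wrote 7B at 0x1f = 814ad5a4f8ad73
  after D5: wrote 4B at 0x0a = 4a814ad5
query mem[0x09]=0x8a, mem[0x15]=0x81, mem[0x0c]=0x4a

MEM[0x09,0x15,0x0c] = 8a 81 4a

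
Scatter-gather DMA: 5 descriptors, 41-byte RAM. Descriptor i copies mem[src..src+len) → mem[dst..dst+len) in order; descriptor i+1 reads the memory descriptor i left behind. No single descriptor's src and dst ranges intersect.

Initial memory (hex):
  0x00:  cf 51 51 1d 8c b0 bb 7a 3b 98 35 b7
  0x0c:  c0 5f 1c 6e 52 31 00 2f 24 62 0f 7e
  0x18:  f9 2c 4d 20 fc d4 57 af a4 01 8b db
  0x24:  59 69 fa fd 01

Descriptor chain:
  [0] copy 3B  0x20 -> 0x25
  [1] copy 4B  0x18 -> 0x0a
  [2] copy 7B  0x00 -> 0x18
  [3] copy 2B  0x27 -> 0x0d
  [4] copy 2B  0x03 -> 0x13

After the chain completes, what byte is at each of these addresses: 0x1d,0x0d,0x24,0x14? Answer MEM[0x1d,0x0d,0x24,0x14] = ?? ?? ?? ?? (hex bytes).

#0 dst[0x25+3] := {0xa4,0x01,0x8b}
#1 dst[0x0a+4] := {0xf9,0x2c,0x4d,0x20}
#2 dst[0x18+7] := {0xcf,0x51,0x51,0x1d,0x8c,0xb0,0xbb}
#3 dst[0x0d+2] := {0x8b,0x01}
#4 dst[0x13+2] := {0x1d,0x8c}
query mem[0x1d]=0xb0, mem[0x0d]=0x8b, mem[0x24]=0x59, mem[0x14]=0x8c

MEM[0x1d,0x0d,0x24,0x14] = b0 8b 59 8c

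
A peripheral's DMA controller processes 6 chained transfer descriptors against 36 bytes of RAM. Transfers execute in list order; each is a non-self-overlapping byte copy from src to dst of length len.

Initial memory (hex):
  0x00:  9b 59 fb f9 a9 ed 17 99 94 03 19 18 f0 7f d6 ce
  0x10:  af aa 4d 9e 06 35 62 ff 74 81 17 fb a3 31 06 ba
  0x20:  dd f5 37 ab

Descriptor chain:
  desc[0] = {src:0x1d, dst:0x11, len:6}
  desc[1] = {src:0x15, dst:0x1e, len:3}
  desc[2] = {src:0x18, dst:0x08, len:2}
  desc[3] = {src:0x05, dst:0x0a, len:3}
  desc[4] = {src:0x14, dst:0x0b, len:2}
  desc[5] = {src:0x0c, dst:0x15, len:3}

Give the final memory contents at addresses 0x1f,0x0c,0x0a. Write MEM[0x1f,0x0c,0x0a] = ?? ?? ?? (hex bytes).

MEM[0x1f,0x0c,0x0a] = 37 f5 ed

  after D0: wrote 6B at 0x11 = 3106baddf537
  after D1: wrote 3B at 0x1e = f537ff
  after D2: wrote 2B at 0x08 = 7481
  after D3: wrote 3B at 0x0a = ed1799
  after D4: wrote 2B at 0x0b = ddf5
  after D5: wrote 3B at 0x15 = f57fd6
query mem[0x1f]=0x37, mem[0x0c]=0xf5, mem[0x0a]=0xed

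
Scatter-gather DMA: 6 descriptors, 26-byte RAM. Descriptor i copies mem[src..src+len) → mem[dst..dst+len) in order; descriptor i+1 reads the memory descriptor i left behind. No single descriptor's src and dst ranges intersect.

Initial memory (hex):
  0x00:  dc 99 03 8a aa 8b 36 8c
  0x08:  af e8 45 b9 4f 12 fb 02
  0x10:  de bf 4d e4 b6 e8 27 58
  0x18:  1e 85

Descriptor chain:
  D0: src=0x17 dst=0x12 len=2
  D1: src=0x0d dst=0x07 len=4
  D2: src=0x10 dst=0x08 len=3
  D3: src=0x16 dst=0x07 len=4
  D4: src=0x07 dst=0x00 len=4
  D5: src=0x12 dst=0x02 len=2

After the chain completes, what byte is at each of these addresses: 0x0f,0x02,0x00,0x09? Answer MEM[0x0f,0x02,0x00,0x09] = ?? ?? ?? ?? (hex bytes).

MEM[0x0f,0x02,0x00,0x09] = 02 58 27 1e

  after D0: wrote 2B at 0x12 = 581e
  after D1: wrote 4B at 0x07 = 12fb02de
  after D2: wrote 3B at 0x08 = debf58
  after D3: wrote 4B at 0x07 = 27581e85
  after D4: wrote 4B at 0x00 = 27581e85
  after D5: wrote 2B at 0x02 = 581e
query mem[0x0f]=0x02, mem[0x02]=0x58, mem[0x00]=0x27, mem[0x09]=0x1e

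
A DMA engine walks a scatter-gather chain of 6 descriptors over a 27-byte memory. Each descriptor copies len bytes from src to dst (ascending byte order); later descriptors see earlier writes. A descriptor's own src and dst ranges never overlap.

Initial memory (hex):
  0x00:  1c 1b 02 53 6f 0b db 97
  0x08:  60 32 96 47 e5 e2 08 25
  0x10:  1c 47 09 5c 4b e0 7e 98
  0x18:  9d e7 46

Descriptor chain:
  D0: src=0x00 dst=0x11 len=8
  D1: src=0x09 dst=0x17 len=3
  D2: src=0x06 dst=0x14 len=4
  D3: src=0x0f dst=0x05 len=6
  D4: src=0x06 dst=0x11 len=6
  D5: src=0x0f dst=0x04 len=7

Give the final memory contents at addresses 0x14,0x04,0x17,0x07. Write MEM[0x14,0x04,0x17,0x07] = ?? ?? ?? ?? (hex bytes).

MEM[0x14,0x04,0x17,0x07] = 02 25 32 1c

  after D0: wrote 8B at 0x11 = 1c1b02536f0bdb97
  after D1: wrote 3B at 0x17 = 329647
  after D2: wrote 4B at 0x14 = db976032
  after D3: wrote 6B at 0x05 = 251c1c1b02db
  after D4: wrote 6B at 0x11 = 1c1c1b02db47
  after D5: wrote 7B at 0x04 = 251c1c1c1b02db
query mem[0x14]=0x02, mem[0x04]=0x25, mem[0x17]=0x32, mem[0x07]=0x1c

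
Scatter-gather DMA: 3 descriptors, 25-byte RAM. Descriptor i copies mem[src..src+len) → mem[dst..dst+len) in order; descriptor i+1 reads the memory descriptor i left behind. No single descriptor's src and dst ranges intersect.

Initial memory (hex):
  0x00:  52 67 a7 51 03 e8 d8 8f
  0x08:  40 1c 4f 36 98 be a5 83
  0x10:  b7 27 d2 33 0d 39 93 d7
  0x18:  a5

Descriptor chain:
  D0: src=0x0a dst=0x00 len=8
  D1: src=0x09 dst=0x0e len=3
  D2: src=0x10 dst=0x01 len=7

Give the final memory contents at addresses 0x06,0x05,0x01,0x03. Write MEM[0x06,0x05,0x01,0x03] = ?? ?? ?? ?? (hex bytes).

[0] 0x0a->0x00 len=8 : 4f 36 98 be a5 83 b7 27
[1] 0x09->0x0e len=3 : 1c 4f 36
[2] 0x10->0x01 len=7 : 36 27 d2 33 0d 39 93
query mem[0x06]=0x39, mem[0x05]=0x0d, mem[0x01]=0x36, mem[0x03]=0xd2

MEM[0x06,0x05,0x01,0x03] = 39 0d 36 d2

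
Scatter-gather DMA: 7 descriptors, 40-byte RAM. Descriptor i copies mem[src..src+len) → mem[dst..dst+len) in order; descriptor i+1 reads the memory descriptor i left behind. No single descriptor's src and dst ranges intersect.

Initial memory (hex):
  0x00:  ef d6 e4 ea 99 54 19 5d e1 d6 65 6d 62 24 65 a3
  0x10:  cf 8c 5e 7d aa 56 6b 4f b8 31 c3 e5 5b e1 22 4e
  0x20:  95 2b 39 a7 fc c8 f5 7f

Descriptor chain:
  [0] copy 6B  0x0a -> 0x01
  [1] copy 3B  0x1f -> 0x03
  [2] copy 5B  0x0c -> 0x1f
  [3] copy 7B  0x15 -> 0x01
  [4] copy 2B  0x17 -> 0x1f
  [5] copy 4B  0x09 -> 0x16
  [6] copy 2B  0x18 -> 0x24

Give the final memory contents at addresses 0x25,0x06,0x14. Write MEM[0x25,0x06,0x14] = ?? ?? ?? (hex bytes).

#0 dst[0x01+6] := {0x65,0x6d,0x62,0x24,0x65,0xa3}
#1 dst[0x03+3] := {0x4e,0x95,0x2b}
#2 dst[0x1f+5] := {0x62,0x24,0x65,0xa3,0xcf}
#3 dst[0x01+7] := {0x56,0x6b,0x4f,0xb8,0x31,0xc3,0xe5}
#4 dst[0x1f+2] := {0x4f,0xb8}
#5 dst[0x16+4] := {0xd6,0x65,0x6d,0x62}
#6 dst[0x24+2] := {0x6d,0x62}
query mem[0x25]=0x62, mem[0x06]=0xc3, mem[0x14]=0xaa

MEM[0x25,0x06,0x14] = 62 c3 aa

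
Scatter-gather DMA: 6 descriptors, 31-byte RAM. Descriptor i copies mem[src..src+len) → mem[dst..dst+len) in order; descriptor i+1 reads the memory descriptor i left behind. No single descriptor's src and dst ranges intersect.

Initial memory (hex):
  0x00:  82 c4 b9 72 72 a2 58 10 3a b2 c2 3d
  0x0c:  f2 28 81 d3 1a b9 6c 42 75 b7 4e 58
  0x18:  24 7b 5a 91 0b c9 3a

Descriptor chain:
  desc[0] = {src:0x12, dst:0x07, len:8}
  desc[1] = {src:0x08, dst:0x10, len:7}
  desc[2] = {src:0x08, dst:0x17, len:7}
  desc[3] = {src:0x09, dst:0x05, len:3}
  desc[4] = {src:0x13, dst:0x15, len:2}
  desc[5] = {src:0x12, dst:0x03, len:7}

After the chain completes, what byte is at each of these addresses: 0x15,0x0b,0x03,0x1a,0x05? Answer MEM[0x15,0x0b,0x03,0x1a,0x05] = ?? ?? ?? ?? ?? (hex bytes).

#0 dst[0x07+8] := {0x6c,0x42,0x75,0xb7,0x4e,0x58,0x24,0x7b}
#1 dst[0x10+7] := {0x42,0x75,0xb7,0x4e,0x58,0x24,0x7b}
#2 dst[0x17+7] := {0x42,0x75,0xb7,0x4e,0x58,0x24,0x7b}
#3 dst[0x05+3] := {0x75,0xb7,0x4e}
#4 dst[0x15+2] := {0x4e,0x58}
#5 dst[0x03+7] := {0xb7,0x4e,0x58,0x4e,0x58,0x42,0x75}
query mem[0x15]=0x4e, mem[0x0b]=0x4e, mem[0x03]=0xb7, mem[0x1a]=0x4e, mem[0x05]=0x58

MEM[0x15,0x0b,0x03,0x1a,0x05] = 4e 4e b7 4e 58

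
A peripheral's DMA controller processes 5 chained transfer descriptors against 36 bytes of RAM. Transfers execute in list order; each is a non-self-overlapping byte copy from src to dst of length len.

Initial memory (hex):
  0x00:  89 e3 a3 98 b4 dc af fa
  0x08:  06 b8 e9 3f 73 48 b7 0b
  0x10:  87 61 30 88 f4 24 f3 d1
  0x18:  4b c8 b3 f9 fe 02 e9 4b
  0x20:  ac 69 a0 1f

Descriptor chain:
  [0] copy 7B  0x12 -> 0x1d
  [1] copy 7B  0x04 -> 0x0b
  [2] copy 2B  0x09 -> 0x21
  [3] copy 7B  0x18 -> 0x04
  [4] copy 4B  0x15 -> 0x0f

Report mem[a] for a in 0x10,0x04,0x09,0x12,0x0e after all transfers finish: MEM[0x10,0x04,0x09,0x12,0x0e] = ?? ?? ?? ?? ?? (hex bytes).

D0: mem[0x1d..0x23] <- [30 88 f4 24 f3 d1 4b]
D1: mem[0x0b..0x11] <- [b4 dc af fa 06 b8 e9]
D2: mem[0x21..0x22] <- [b8 e9]
D3: mem[0x04..0x0a] <- [4b c8 b3 f9 fe 30 88]
D4: mem[0x0f..0x12] <- [24 f3 d1 4b]
query mem[0x10]=0xf3, mem[0x04]=0x4b, mem[0x09]=0x30, mem[0x12]=0x4b, mem[0x0e]=0xfa

MEM[0x10,0x04,0x09,0x12,0x0e] = f3 4b 30 4b fa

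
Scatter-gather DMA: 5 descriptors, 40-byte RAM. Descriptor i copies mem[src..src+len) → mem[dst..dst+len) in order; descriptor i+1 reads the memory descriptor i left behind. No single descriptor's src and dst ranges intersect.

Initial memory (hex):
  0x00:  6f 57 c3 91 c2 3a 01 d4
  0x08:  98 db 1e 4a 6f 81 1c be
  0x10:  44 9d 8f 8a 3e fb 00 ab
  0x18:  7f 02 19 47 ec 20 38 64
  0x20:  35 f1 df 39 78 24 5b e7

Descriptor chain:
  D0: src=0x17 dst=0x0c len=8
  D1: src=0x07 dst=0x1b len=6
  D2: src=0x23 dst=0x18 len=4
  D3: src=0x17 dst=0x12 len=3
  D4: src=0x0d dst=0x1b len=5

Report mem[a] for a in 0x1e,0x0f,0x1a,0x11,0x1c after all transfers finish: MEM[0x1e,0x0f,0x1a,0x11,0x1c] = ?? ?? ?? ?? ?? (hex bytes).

[0] 0x17->0x0c len=8 : ab 7f 02 19 47 ec 20 38
[1] 0x07->0x1b len=6 : d4 98 db 1e 4a ab
[2] 0x23->0x18 len=4 : 39 78 24 5b
[3] 0x17->0x12 len=3 : ab 39 78
[4] 0x0d->0x1b len=5 : 7f 02 19 47 ec
query mem[0x1e]=0x47, mem[0x0f]=0x19, mem[0x1a]=0x24, mem[0x11]=0xec, mem[0x1c]=0x02

MEM[0x1e,0x0f,0x1a,0x11,0x1c] = 47 19 24 ec 02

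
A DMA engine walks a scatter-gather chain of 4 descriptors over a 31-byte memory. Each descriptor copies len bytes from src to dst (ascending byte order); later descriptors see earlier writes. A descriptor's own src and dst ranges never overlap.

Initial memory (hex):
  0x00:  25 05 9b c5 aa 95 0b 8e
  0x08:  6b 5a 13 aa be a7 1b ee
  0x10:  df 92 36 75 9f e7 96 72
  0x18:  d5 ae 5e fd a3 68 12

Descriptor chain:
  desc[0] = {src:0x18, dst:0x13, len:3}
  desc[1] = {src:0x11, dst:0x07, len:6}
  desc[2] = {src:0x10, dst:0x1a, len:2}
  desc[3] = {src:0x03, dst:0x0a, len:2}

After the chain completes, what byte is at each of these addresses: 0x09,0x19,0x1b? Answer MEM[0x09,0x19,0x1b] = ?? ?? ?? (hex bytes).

MEM[0x09,0x19,0x1b] = d5 ae 92

D0: mem[0x13..0x15] <- [d5 ae 5e]
D1: mem[0x07..0x0c] <- [92 36 d5 ae 5e 96]
D2: mem[0x1a..0x1b] <- [df 92]
D3: mem[0x0a..0x0b] <- [c5 aa]
query mem[0x09]=0xd5, mem[0x19]=0xae, mem[0x1b]=0x92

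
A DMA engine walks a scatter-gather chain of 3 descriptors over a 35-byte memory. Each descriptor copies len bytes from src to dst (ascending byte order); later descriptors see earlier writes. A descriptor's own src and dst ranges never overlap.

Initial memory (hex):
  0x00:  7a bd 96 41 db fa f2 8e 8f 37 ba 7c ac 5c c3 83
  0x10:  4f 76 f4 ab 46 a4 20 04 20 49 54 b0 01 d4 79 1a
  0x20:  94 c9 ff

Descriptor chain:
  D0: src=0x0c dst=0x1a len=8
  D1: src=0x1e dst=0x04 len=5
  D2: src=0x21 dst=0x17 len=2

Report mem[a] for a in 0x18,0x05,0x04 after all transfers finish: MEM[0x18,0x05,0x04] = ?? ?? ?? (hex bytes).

[0] 0x0c->0x1a len=8 : ac 5c c3 83 4f 76 f4 ab
[1] 0x1e->0x04 len=5 : 4f 76 f4 ab ff
[2] 0x21->0x17 len=2 : ab ff
query mem[0x18]=0xff, mem[0x05]=0x76, mem[0x04]=0x4f

MEM[0x18,0x05,0x04] = ff 76 4f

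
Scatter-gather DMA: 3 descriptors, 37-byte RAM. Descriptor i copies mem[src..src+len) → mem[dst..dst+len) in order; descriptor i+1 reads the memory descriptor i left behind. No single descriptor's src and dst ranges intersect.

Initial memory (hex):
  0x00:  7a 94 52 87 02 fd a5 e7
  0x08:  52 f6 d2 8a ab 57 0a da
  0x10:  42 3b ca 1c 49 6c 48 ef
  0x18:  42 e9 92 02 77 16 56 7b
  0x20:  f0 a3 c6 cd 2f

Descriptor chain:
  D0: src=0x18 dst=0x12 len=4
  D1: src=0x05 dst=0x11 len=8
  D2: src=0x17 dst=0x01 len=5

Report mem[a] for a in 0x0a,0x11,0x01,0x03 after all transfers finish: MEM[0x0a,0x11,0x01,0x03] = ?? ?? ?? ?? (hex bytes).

[0] 0x18->0x12 len=4 : 42 e9 92 02
[1] 0x05->0x11 len=8 : fd a5 e7 52 f6 d2 8a ab
[2] 0x17->0x01 len=5 : 8a ab e9 92 02
query mem[0x0a]=0xd2, mem[0x11]=0xfd, mem[0x01]=0x8a, mem[0x03]=0xe9

MEM[0x0a,0x11,0x01,0x03] = d2 fd 8a e9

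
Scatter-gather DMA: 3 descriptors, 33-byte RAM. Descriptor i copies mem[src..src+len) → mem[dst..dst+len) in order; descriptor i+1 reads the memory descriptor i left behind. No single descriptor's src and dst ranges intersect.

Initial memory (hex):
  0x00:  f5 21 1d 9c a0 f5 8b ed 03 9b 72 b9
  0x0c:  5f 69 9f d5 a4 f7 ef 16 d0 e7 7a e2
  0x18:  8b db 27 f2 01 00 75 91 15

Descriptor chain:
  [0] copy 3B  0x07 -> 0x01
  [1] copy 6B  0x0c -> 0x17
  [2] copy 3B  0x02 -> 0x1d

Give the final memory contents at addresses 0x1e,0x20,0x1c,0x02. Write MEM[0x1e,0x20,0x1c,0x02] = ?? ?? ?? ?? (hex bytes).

MEM[0x1e,0x20,0x1c,0x02] = 9b 15 f7 03

  after D0: wrote 3B at 0x01 = ed039b
  after D1: wrote 6B at 0x17 = 5f699fd5a4f7
  after D2: wrote 3B at 0x1d = 039ba0
query mem[0x1e]=0x9b, mem[0x20]=0x15, mem[0x1c]=0xf7, mem[0x02]=0x03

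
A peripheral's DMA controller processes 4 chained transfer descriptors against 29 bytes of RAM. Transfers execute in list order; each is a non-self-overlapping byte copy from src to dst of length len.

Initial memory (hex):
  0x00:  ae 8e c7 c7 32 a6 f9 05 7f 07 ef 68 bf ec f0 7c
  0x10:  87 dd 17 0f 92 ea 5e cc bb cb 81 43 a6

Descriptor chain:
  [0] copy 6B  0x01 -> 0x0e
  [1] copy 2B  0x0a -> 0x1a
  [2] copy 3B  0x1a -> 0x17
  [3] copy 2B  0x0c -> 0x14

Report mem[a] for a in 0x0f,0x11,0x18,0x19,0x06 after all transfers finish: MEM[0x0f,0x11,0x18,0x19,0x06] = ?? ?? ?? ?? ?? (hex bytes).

MEM[0x0f,0x11,0x18,0x19,0x06] = c7 32 68 a6 f9

[0] 0x01->0x0e len=6 : 8e c7 c7 32 a6 f9
[1] 0x0a->0x1a len=2 : ef 68
[2] 0x1a->0x17 len=3 : ef 68 a6
[3] 0x0c->0x14 len=2 : bf ec
query mem[0x0f]=0xc7, mem[0x11]=0x32, mem[0x18]=0x68, mem[0x19]=0xa6, mem[0x06]=0xf9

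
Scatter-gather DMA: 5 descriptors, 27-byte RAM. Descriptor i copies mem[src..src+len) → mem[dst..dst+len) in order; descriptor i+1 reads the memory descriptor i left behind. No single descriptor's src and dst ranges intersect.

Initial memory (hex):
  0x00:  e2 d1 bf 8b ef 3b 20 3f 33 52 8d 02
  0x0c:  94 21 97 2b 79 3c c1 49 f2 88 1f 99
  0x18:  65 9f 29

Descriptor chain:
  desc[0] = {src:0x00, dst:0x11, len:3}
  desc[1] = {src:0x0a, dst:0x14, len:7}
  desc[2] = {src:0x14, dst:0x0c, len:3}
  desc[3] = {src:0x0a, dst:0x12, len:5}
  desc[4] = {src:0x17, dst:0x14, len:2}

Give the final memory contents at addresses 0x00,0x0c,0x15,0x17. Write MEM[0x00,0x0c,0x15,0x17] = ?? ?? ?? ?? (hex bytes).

[0] 0x00->0x11 len=3 : e2 d1 bf
[1] 0x0a->0x14 len=7 : 8d 02 94 21 97 2b 79
[2] 0x14->0x0c len=3 : 8d 02 94
[3] 0x0a->0x12 len=5 : 8d 02 8d 02 94
[4] 0x17->0x14 len=2 : 21 97
query mem[0x00]=0xe2, mem[0x0c]=0x8d, mem[0x15]=0x97, mem[0x17]=0x21

MEM[0x00,0x0c,0x15,0x17] = e2 8d 97 21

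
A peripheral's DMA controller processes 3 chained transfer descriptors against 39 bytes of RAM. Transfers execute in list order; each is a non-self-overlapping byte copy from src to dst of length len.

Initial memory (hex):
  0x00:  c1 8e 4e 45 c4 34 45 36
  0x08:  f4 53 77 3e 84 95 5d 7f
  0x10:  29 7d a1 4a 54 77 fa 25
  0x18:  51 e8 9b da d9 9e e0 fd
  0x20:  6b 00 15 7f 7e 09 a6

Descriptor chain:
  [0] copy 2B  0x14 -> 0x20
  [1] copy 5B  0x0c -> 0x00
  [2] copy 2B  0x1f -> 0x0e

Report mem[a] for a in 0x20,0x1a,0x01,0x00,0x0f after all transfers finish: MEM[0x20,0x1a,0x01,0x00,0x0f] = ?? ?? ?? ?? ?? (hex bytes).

MEM[0x20,0x1a,0x01,0x00,0x0f] = 54 9b 95 84 54

D0: mem[0x20..0x21] <- [54 77]
D1: mem[0x00..0x04] <- [84 95 5d 7f 29]
D2: mem[0x0e..0x0f] <- [fd 54]
query mem[0x20]=0x54, mem[0x1a]=0x9b, mem[0x01]=0x95, mem[0x00]=0x84, mem[0x0f]=0x54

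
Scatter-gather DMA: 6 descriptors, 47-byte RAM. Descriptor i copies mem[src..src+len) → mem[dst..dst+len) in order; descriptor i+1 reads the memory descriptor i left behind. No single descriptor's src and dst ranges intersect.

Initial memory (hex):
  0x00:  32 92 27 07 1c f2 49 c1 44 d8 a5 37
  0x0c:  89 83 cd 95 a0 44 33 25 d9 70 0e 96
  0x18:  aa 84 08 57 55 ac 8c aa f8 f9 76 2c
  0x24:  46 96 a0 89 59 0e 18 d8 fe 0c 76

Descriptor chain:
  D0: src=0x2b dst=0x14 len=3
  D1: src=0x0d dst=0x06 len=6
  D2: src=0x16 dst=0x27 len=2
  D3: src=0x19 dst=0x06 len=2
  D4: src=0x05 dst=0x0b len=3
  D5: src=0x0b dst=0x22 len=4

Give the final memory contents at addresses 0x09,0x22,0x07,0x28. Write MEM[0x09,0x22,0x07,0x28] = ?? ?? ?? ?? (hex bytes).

MEM[0x09,0x22,0x07,0x28] = a0 f2 08 96

#0 dst[0x14+3] := {0xd8,0xfe,0x0c}
#1 dst[0x06+6] := {0x83,0xcd,0x95,0xa0,0x44,0x33}
#2 dst[0x27+2] := {0x0c,0x96}
#3 dst[0x06+2] := {0x84,0x08}
#4 dst[0x0b+3] := {0xf2,0x84,0x08}
#5 dst[0x22+4] := {0xf2,0x84,0x08,0xcd}
query mem[0x09]=0xa0, mem[0x22]=0xf2, mem[0x07]=0x08, mem[0x28]=0x96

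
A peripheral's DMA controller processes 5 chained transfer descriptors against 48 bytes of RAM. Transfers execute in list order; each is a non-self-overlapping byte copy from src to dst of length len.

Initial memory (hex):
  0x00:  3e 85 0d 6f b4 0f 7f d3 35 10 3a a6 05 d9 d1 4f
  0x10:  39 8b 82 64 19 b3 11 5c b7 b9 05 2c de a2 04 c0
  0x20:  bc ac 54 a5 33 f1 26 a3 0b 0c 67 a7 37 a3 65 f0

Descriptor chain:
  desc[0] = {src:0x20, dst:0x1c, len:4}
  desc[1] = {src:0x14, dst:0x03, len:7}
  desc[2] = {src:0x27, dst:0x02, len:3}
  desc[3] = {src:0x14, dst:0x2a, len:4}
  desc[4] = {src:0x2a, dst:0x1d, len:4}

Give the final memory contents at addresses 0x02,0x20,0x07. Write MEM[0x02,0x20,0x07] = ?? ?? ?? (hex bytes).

MEM[0x02,0x20,0x07] = a3 5c b7

#0 dst[0x1c+4] := {0xbc,0xac,0x54,0xa5}
#1 dst[0x03+7] := {0x19,0xb3,0x11,0x5c,0xb7,0xb9,0x05}
#2 dst[0x02+3] := {0xa3,0x0b,0x0c}
#3 dst[0x2a+4] := {0x19,0xb3,0x11,0x5c}
#4 dst[0x1d+4] := {0x19,0xb3,0x11,0x5c}
query mem[0x02]=0xa3, mem[0x20]=0x5c, mem[0x07]=0xb7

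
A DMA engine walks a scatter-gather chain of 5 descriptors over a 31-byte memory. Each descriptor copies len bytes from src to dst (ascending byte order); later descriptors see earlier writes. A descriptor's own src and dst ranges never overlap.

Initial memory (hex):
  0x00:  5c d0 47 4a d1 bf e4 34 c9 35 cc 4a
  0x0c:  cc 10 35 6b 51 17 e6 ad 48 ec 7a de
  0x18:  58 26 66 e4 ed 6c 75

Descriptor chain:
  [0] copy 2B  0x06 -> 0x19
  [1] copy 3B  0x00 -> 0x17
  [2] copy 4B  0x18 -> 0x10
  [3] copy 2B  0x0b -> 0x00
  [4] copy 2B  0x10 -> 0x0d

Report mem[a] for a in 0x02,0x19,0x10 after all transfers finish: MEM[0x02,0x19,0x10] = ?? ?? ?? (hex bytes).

MEM[0x02,0x19,0x10] = 47 47 d0

D0: mem[0x19..0x1a] <- [e4 34]
D1: mem[0x17..0x19] <- [5c d0 47]
D2: mem[0x10..0x13] <- [d0 47 34 e4]
D3: mem[0x00..0x01] <- [4a cc]
D4: mem[0x0d..0x0e] <- [d0 47]
query mem[0x02]=0x47, mem[0x19]=0x47, mem[0x10]=0xd0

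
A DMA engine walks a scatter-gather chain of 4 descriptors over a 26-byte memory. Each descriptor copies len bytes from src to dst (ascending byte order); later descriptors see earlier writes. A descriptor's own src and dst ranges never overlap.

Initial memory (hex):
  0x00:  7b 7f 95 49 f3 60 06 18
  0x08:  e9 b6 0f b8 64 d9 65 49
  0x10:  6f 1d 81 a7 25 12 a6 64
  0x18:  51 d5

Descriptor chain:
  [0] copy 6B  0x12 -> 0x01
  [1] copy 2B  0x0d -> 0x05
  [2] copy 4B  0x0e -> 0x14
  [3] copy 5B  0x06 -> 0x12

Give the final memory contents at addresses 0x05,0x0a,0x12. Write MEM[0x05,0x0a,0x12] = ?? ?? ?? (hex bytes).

MEM[0x05,0x0a,0x12] = d9 0f 65

[0] 0x12->0x01 len=6 : 81 a7 25 12 a6 64
[1] 0x0d->0x05 len=2 : d9 65
[2] 0x0e->0x14 len=4 : 65 49 6f 1d
[3] 0x06->0x12 len=5 : 65 18 e9 b6 0f
query mem[0x05]=0xd9, mem[0x0a]=0x0f, mem[0x12]=0x65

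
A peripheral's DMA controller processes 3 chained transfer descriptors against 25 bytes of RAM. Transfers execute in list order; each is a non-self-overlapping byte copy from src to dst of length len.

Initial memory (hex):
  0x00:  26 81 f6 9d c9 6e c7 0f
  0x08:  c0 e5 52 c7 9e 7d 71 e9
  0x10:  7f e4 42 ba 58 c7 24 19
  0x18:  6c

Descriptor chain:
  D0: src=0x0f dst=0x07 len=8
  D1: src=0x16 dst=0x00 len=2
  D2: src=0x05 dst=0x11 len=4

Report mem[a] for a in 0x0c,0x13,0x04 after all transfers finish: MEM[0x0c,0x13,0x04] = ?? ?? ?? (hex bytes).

D0: mem[0x07..0x0e] <- [e9 7f e4 42 ba 58 c7 24]
D1: mem[0x00..0x01] <- [24 19]
D2: mem[0x11..0x14] <- [6e c7 e9 7f]
query mem[0x0c]=0x58, mem[0x13]=0xe9, mem[0x04]=0xc9

MEM[0x0c,0x13,0x04] = 58 e9 c9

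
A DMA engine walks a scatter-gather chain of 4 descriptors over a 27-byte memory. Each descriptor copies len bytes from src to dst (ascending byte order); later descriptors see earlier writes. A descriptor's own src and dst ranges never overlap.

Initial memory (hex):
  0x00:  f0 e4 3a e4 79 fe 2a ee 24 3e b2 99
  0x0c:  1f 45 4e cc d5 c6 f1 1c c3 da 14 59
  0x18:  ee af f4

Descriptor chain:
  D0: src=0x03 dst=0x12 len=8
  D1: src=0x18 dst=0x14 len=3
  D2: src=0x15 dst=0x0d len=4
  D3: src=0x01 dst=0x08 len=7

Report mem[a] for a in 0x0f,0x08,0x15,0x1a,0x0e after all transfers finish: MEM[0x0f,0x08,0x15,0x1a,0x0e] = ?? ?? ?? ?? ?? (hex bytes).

MEM[0x0f,0x08,0x15,0x1a,0x0e] = 24 e4 b2 f4 ee

[0] 0x03->0x12 len=8 : e4 79 fe 2a ee 24 3e b2
[1] 0x18->0x14 len=3 : 3e b2 f4
[2] 0x15->0x0d len=4 : b2 f4 24 3e
[3] 0x01->0x08 len=7 : e4 3a e4 79 fe 2a ee
query mem[0x0f]=0x24, mem[0x08]=0xe4, mem[0x15]=0xb2, mem[0x1a]=0xf4, mem[0x0e]=0xee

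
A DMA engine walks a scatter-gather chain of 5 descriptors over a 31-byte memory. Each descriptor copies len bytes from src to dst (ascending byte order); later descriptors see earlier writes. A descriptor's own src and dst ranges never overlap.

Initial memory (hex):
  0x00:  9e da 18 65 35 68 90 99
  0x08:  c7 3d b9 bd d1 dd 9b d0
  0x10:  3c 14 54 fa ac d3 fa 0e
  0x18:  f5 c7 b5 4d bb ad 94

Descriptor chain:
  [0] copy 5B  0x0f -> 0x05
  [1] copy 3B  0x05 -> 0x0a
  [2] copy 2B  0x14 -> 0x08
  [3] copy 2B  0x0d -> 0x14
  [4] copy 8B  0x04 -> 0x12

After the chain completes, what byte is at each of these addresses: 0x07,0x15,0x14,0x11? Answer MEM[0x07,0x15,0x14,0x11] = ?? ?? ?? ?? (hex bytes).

[0] 0x0f->0x05 len=5 : d0 3c 14 54 fa
[1] 0x05->0x0a len=3 : d0 3c 14
[2] 0x14->0x08 len=2 : ac d3
[3] 0x0d->0x14 len=2 : dd 9b
[4] 0x04->0x12 len=8 : 35 d0 3c 14 ac d3 d0 3c
query mem[0x07]=0x14, mem[0x15]=0x14, mem[0x14]=0x3c, mem[0x11]=0x14

MEM[0x07,0x15,0x14,0x11] = 14 14 3c 14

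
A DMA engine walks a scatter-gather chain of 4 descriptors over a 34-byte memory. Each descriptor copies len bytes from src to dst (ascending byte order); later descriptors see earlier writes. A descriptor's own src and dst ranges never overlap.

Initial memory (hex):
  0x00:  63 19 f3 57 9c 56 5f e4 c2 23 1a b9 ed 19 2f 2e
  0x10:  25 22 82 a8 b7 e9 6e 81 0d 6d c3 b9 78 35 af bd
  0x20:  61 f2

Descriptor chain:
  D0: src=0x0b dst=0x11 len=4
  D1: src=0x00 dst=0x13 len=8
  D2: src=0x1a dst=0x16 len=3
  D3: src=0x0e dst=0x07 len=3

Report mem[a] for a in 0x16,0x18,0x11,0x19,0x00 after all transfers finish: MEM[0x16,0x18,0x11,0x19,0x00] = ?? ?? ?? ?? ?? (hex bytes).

MEM[0x16,0x18,0x11,0x19,0x00] = e4 78 b9 5f 63

#0 dst[0x11+4] := {0xb9,0xed,0x19,0x2f}
#1 dst[0x13+8] := {0x63,0x19,0xf3,0x57,0x9c,0x56,0x5f,0xe4}
#2 dst[0x16+3] := {0xe4,0xb9,0x78}
#3 dst[0x07+3] := {0x2f,0x2e,0x25}
query mem[0x16]=0xe4, mem[0x18]=0x78, mem[0x11]=0xb9, mem[0x19]=0x5f, mem[0x00]=0x63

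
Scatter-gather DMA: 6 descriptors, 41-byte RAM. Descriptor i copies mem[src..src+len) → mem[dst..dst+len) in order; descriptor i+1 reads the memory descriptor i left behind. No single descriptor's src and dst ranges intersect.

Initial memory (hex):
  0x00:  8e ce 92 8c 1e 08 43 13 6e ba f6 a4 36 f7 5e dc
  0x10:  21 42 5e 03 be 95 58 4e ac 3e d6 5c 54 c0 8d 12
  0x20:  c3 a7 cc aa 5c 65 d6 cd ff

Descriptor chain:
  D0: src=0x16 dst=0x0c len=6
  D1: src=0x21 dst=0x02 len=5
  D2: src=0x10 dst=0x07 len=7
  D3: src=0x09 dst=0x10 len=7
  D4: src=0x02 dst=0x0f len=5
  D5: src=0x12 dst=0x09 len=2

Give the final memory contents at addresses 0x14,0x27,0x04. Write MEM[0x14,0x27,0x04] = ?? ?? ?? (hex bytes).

MEM[0x14,0x27,0x04] = 58 cd aa

D0: mem[0x0c..0x11] <- [58 4e ac 3e d6 5c]
D1: mem[0x02..0x06] <- [a7 cc aa 5c 65]
D2: mem[0x07..0x0d] <- [d6 5c 5e 03 be 95 58]
D3: mem[0x10..0x16] <- [5e 03 be 95 58 ac 3e]
D4: mem[0x0f..0x13] <- [a7 cc aa 5c 65]
D5: mem[0x09..0x0a] <- [5c 65]
query mem[0x14]=0x58, mem[0x27]=0xcd, mem[0x04]=0xaa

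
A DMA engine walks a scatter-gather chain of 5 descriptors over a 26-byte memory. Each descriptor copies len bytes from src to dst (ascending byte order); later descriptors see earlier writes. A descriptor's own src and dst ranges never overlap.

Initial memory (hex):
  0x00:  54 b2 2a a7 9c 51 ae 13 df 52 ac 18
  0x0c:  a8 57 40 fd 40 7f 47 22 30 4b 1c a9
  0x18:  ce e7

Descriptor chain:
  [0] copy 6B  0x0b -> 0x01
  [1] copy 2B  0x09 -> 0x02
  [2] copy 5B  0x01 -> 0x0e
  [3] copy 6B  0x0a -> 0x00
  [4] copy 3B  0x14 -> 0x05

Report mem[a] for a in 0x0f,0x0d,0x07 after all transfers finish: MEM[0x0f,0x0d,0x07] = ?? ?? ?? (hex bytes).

D0: mem[0x01..0x06] <- [18 a8 57 40 fd 40]
D1: mem[0x02..0x03] <- [52 ac]
D2: mem[0x0e..0x12] <- [18 52 ac 40 fd]
D3: mem[0x00..0x05] <- [ac 18 a8 57 18 52]
D4: mem[0x05..0x07] <- [30 4b 1c]
query mem[0x0f]=0x52, mem[0x0d]=0x57, mem[0x07]=0x1c

MEM[0x0f,0x0d,0x07] = 52 57 1c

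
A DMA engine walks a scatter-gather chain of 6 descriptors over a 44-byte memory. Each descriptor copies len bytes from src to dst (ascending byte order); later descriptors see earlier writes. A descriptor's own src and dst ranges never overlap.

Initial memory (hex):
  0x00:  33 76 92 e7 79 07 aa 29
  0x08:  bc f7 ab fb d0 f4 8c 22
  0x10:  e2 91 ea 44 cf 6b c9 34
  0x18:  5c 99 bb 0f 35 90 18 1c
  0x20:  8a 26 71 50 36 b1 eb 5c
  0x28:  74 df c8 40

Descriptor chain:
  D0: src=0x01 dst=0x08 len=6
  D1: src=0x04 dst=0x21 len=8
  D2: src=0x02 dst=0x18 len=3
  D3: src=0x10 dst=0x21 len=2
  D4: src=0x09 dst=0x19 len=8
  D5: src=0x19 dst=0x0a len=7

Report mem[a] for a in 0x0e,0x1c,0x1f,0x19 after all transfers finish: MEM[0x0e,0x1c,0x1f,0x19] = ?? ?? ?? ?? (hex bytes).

MEM[0x0e,0x1c,0x1f,0x19] = aa 07 22 92

D0: mem[0x08..0x0d] <- [76 92 e7 79 07 aa]
D1: mem[0x21..0x28] <- [79 07 aa 29 76 92 e7 79]
D2: mem[0x18..0x1a] <- [92 e7 79]
D3: mem[0x21..0x22] <- [e2 91]
D4: mem[0x19..0x20] <- [92 e7 79 07 aa 8c 22 e2]
D5: mem[0x0a..0x10] <- [92 e7 79 07 aa 8c 22]
query mem[0x0e]=0xaa, mem[0x1c]=0x07, mem[0x1f]=0x22, mem[0x19]=0x92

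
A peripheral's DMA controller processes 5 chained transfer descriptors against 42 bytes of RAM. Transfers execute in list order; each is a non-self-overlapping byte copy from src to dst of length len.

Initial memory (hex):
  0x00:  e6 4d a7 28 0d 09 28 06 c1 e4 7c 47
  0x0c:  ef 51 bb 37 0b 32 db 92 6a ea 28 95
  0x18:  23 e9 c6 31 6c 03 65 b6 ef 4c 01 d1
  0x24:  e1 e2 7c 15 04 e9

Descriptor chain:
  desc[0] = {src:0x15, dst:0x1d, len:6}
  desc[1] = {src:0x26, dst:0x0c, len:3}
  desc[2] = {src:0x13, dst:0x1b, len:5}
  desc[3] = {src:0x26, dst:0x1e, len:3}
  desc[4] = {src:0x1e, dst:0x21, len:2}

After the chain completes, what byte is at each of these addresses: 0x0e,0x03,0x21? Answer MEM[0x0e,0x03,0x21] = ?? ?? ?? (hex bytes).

MEM[0x0e,0x03,0x21] = 04 28 7c

  after D0: wrote 6B at 0x1d = ea289523e9c6
  after D1: wrote 3B at 0x0c = 7c1504
  after D2: wrote 5B at 0x1b = 926aea2895
  after D3: wrote 3B at 0x1e = 7c1504
  after D4: wrote 2B at 0x21 = 7c15
query mem[0x0e]=0x04, mem[0x03]=0x28, mem[0x21]=0x7c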